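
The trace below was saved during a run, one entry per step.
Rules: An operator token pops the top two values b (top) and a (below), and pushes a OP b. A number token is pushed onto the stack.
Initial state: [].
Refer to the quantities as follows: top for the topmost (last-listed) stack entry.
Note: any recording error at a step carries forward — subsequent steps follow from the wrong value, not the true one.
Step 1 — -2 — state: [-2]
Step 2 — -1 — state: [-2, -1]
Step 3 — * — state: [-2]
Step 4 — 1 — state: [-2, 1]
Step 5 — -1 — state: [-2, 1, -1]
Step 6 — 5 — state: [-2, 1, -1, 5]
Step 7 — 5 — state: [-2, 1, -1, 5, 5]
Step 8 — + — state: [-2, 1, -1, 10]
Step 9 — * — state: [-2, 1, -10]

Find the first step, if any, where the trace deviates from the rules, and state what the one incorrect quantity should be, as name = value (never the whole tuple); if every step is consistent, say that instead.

step 3, top = 2

Recomputing the run from the initial state:
step 1: [-2]
step 2: [-2, -1]
step 3: [2]
step 4: [2, 1]
step 5: [2, 1, -1]
step 6: [2, 1, -1, 5]
step 7: [2, 1, -1, 5, 5]
step 8: [2, 1, -1, 10]
step 9: [2, 1, -10]
The first disagreement with the trace is at step 3, where the value should be top = 2.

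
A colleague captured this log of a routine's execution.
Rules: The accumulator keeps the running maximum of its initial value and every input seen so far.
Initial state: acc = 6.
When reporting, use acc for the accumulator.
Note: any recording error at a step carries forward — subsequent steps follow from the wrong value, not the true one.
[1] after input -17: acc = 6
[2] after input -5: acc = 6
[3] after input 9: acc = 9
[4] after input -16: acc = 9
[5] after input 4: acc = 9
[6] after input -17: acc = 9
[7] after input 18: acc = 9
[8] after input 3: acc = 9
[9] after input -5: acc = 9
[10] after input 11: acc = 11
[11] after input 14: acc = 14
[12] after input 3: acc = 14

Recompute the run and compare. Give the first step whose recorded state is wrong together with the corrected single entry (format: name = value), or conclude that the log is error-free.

step 7, acc = 18

Recomputing the run from the initial state:
step 1: acc = 6
step 2: acc = 6
step 3: acc = 9
step 4: acc = 9
step 5: acc = 9
step 6: acc = 9
step 7: acc = 18
step 8: acc = 18
step 9: acc = 18
step 10: acc = 18
step 11: acc = 18
step 12: acc = 18
The first disagreement with the log is at step 7, where the value should be acc = 18.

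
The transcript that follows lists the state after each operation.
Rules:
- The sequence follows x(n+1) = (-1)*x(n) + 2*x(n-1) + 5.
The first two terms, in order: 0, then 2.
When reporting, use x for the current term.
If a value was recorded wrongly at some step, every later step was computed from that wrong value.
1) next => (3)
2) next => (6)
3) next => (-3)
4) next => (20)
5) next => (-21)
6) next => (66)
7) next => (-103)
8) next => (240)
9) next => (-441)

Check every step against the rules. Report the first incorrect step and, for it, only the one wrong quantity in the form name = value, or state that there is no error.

step 3, x = 5

step 1: x = -1*(2) + (2)*(0) + (5) = 3 -> in agreement
step 2: x = -1*(3) + (2)*(2) + (5) = 6 -> checks out
step 3: x = -1*(6) + (2)*(3) + (5) = 5 -> a discrepancy with the transcript
First deviation found at step 3; the corrected entry is x = 5.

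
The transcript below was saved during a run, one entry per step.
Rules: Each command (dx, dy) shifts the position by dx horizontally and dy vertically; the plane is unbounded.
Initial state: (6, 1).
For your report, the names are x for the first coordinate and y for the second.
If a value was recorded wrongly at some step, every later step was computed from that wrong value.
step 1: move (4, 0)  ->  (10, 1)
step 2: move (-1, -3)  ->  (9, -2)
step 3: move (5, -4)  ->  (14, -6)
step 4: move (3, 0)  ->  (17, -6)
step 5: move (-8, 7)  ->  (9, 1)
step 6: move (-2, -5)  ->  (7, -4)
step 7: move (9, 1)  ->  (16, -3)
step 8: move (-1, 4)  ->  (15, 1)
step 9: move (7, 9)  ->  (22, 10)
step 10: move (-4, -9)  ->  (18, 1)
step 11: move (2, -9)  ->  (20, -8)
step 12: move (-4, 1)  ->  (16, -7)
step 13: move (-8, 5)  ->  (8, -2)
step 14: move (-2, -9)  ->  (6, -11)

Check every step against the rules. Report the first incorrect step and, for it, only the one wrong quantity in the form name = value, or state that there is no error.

no error

step 1: x = 6 + (4) = 10, y = 1 + (0) = 1 -> in agreement
step 2: x = 10 + (-1) = 9, y = 1 + (-3) = -2 -> no discrepancy
step 3: x = 9 + (5) = 14, y = -2 + (-4) = -6 -> same as recorded
step 4: x = 14 + (3) = 17, y = -6 + (0) = -6 -> no discrepancy
step 5: x = 17 + (-8) = 9, y = -6 + (7) = 1 -> same as recorded
step 6: x = 9 + (-2) = 7, y = 1 + (-5) = -4 -> agrees with the transcript
step 7: x = 7 + (9) = 16, y = -4 + (1) = -3 -> matches
step 8: x = 16 + (-1) = 15, y = -3 + (4) = 1 -> matches
step 9: x = 15 + (7) = 22, y = 1 + (9) = 10 -> checks out
step 10: x = 22 + (-4) = 18, y = 10 + (-9) = 1 -> verified
step 11: x = 18 + (2) = 20, y = 1 + (-9) = -8 -> exactly as logged
step 12: x = 20 + (-4) = 16, y = -8 + (1) = -7 -> consistent with the transcript
step 13: x = 16 + (-8) = 8, y = -7 + (5) = -2 -> same as recorded
step 14: x = 8 + (-2) = 6, y = -2 + (-9) = -11 -> consistent with the transcript
Nothing is out of place; the run is error-free.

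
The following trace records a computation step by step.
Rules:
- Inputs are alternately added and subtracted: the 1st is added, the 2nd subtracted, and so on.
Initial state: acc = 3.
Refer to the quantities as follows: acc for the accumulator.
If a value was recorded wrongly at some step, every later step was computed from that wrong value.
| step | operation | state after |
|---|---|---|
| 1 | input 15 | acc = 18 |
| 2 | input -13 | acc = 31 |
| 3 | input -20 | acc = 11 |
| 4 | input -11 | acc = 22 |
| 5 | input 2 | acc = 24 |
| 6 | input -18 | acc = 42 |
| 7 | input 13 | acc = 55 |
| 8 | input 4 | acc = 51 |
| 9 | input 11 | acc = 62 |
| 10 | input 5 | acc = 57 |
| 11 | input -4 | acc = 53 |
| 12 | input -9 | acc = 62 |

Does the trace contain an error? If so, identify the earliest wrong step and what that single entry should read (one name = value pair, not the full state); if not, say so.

Step 1: acc = 3 + 15 = 18 — matches.
Step 2: acc = 18 - -13 = 31 — matches.
Step 3: acc = 31 + -20 = 11 — checks out.
Step 4: acc = 11 - -11 = 22 — same as recorded.
Step 5: acc = 22 + 2 = 24 — same as recorded.
Step 6: acc = 24 - -18 = 42 — checks out.
Step 7: acc = 42 + 13 = 55 — same as recorded.
Step 8: acc = 55 - 4 = 51 — matches.
Step 9: acc = 51 + 11 = 62 — agrees with the trace.
Step 10: acc = 62 - 5 = 57 — checks out.
Step 11: acc = 57 + -4 = 53 — in agreement.
Step 12: acc = 53 - -9 = 62 — confirmed correct.
All entries verified; no error found.

no error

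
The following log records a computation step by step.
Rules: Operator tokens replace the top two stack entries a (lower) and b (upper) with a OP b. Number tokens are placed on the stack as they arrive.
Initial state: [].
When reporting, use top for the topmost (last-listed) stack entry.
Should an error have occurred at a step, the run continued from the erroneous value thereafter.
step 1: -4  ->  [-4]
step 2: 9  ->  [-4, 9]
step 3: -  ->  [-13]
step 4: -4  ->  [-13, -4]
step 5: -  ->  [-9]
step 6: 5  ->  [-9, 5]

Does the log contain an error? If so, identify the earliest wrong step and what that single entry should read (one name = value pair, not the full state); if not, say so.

Step 1: push -4: top = -4 — in agreement.
Step 2: push 9: top = 9 — matches.
Step 3: -4 - 9 = -13 — checks out.
Step 4: push -4: top = -4 — verified.
Step 5: -13 - -4 = -9 — confirmed correct.
Step 6: push 5: top = 5 — agrees with the log.
Each recorded entry agrees with the recomputation.

no error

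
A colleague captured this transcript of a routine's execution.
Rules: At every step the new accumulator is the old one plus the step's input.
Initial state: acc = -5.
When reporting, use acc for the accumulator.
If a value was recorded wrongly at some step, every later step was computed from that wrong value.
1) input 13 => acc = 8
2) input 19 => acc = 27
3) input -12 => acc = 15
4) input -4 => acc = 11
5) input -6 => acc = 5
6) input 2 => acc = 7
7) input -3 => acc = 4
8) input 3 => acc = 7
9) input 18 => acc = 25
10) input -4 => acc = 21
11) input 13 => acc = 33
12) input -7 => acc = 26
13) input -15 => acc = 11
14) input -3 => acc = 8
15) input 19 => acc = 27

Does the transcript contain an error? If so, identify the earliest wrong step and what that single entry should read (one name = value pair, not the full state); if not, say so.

step 11, acc = 34

Step 1: acc = -5 + 13 = 8 — in agreement.
Step 2: acc = 8 + 19 = 27 — agrees with the transcript.
Step 3: acc = 27 + -12 = 15 — agrees with the transcript.
Step 4: acc = 15 + -4 = 11 — exactly as logged.
Step 5: acc = 11 + -6 = 5 — exactly as logged.
Step 6: acc = 5 + 2 = 7 — checks out.
Step 7: acc = 7 + -3 = 4 — matches.
Step 8: acc = 4 + 3 = 7 — exactly as logged.
Step 9: acc = 7 + 18 = 25 — matches.
Step 10: acc = 25 + -4 = 21 — exactly as logged.
Step 11: acc = 21 + 13 = 34 — the entry is off here.
So the first discrepancy is step 11, where the right value is acc = 34.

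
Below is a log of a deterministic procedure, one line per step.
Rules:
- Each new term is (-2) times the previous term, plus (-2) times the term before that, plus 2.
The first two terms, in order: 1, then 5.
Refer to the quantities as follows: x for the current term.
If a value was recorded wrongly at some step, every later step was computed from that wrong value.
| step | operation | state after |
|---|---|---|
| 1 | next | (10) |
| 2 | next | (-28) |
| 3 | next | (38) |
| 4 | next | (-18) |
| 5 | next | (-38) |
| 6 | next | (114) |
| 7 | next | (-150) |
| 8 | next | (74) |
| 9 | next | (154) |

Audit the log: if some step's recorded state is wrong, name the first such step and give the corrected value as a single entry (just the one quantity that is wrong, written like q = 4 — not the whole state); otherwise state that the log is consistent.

step 1, x = -10

step 1: x = -2*(5) + (-2)*(1) + (2) = -10 -> the log disagrees here
First deviation found at step 1; the corrected entry is x = -10.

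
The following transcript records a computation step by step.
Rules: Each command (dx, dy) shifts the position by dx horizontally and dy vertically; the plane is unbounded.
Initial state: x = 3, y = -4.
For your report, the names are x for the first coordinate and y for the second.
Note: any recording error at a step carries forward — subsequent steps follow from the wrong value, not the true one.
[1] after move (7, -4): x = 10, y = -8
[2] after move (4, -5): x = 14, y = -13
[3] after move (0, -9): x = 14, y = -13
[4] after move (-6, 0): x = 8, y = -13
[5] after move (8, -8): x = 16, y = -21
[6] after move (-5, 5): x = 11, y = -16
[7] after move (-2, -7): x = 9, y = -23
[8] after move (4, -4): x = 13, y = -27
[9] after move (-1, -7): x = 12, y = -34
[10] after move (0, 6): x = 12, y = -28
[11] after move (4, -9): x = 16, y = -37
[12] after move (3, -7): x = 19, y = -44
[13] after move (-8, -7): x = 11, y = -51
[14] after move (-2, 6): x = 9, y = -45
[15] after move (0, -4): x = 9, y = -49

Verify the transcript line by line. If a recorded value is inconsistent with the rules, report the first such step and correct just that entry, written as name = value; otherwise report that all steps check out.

Step 1: x = 3 + (7) = 10, y = -4 + (-4) = -8 — agrees with the transcript.
Step 2: x = 10 + (4) = 14, y = -8 + (-5) = -13 — agrees with the transcript.
Step 3: x = 14 + (0) = 14, y = -13 + (-9) = -22 — this is not what the transcript shows.
So the first discrepancy is step 3, where the right value is y = -22.

step 3, y = -22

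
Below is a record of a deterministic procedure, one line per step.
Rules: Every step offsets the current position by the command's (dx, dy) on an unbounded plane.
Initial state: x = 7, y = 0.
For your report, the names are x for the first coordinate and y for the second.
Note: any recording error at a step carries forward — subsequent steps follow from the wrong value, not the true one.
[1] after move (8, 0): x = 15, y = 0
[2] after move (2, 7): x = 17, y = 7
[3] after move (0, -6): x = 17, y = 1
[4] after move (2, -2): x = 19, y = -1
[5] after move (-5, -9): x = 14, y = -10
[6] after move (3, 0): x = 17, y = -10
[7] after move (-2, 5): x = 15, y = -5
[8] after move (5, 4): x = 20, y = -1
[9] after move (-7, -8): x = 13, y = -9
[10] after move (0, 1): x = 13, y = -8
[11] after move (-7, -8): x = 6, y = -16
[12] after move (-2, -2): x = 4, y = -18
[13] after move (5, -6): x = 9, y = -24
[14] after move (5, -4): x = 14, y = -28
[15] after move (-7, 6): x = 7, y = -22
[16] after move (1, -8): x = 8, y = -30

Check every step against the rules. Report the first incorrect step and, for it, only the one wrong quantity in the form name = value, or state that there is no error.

no error

1. x = 7 + (8) = 15, y = 0 + (0) = 0 (matches)
2. x = 15 + (2) = 17, y = 0 + (7) = 7 (consistent with the record)
3. x = 17 + (0) = 17, y = 7 + (-6) = 1 (matches)
4. x = 17 + (2) = 19, y = 1 + (-2) = -1 (confirmed correct)
5. x = 19 + (-5) = 14, y = -1 + (-9) = -10 (checks out)
6. x = 14 + (3) = 17, y = -10 + (0) = -10 (agrees with the record)
7. x = 17 + (-2) = 15, y = -10 + (5) = -5 (exactly as logged)
8. x = 15 + (5) = 20, y = -5 + (4) = -1 (same as recorded)
9. x = 20 + (-7) = 13, y = -1 + (-8) = -9 (agrees with the record)
10. x = 13 + (0) = 13, y = -9 + (1) = -8 (in agreement)
11. x = 13 + (-7) = 6, y = -8 + (-8) = -16 (exactly as logged)
12. x = 6 + (-2) = 4, y = -16 + (-2) = -18 (checks out)
13. x = 4 + (5) = 9, y = -18 + (-6) = -24 (exactly as logged)
14. x = 9 + (5) = 14, y = -24 + (-4) = -28 (matches)
15. x = 14 + (-7) = 7, y = -28 + (6) = -22 (matches)
16. x = 7 + (1) = 8, y = -22 + (-8) = -30 (no discrepancy)
All steps check out; nothing to correct.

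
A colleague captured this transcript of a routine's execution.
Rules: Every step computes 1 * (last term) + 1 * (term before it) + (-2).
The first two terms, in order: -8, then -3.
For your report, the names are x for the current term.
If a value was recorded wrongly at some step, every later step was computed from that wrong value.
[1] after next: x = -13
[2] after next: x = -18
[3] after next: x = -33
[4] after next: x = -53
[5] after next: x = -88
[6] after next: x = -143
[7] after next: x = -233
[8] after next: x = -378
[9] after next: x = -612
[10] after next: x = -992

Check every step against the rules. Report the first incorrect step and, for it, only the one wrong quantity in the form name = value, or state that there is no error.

step 9, x = -613

Recomputing the run from the initial state:
step 1: x = -13
step 2: x = -18
step 3: x = -33
step 4: x = -53
step 5: x = -88
step 6: x = -143
step 7: x = -233
step 8: x = -378
step 9: x = -613
step 10: x = -993
The first disagreement with the transcript is at step 9, where the value should be x = -613.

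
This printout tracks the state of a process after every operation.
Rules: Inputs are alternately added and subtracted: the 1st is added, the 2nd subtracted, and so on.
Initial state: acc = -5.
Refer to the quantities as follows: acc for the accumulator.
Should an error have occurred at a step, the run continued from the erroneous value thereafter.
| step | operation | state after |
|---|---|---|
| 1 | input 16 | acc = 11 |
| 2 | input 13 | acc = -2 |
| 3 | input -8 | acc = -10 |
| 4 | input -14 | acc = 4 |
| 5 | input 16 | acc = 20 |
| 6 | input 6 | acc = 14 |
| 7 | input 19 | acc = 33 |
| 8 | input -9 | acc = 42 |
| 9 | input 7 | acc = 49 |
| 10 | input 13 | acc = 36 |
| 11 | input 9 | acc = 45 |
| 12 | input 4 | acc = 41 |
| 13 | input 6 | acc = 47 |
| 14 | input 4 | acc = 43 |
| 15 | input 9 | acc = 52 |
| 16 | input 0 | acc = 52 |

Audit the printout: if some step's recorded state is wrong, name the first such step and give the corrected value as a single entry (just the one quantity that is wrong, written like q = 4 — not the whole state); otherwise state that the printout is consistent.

step 1: acc = -5 + 16 = 11 -> same as recorded
step 2: acc = 11 - 13 = -2 -> verified
step 3: acc = -2 + -8 = -10 -> no discrepancy
step 4: acc = -10 - -14 = 4 -> exactly as logged
step 5: acc = 4 + 16 = 20 -> exactly as logged
step 6: acc = 20 - 6 = 14 -> confirmed correct
step 7: acc = 14 + 19 = 33 -> consistent with the printout
step 8: acc = 33 - -9 = 42 -> exactly as logged
step 9: acc = 42 + 7 = 49 -> no discrepancy
step 10: acc = 49 - 13 = 36 -> same as recorded
step 11: acc = 36 + 9 = 45 -> same as recorded
step 12: acc = 45 - 4 = 41 -> agrees with the printout
step 13: acc = 41 + 6 = 47 -> matches
step 14: acc = 47 - 4 = 43 -> agrees with the printout
step 15: acc = 43 + 9 = 52 -> matches
step 16: acc = 52 - 0 = 52 -> verified
Every step is consistent.

no error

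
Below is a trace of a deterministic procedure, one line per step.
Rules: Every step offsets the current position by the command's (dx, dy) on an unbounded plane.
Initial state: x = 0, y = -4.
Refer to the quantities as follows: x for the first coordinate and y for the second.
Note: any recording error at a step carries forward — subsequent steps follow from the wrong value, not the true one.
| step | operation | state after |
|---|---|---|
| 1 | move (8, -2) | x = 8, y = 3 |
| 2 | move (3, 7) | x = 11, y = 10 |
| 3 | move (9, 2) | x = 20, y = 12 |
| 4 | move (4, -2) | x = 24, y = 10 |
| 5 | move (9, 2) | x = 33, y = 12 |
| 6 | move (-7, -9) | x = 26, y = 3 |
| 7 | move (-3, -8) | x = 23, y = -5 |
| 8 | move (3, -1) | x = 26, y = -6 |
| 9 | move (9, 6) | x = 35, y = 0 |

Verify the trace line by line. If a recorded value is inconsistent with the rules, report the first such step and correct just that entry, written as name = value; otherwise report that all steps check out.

Recomputing the run from the initial state:
step 1: x = 8, y = -6
step 2: x = 11, y = 1
step 3: x = 20, y = 3
step 4: x = 24, y = 1
step 5: x = 33, y = 3
step 6: x = 26, y = -6
step 7: x = 23, y = -14
step 8: x = 26, y = -15
step 9: x = 35, y = -9
The first disagreement with the trace is at step 1, where the value should be y = -6.

step 1, y = -6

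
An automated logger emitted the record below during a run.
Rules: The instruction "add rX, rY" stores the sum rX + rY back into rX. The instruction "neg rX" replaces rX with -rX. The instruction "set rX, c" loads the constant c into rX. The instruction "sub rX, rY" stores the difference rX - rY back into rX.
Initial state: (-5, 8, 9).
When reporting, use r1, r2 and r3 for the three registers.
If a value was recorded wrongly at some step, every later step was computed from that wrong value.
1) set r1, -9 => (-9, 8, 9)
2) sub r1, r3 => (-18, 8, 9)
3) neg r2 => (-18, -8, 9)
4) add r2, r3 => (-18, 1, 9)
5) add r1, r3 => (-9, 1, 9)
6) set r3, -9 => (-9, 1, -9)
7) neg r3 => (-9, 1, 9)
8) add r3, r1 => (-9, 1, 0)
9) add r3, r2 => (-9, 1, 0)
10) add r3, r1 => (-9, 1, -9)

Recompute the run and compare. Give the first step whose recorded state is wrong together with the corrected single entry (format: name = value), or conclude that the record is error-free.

step 9, r3 = 1

Step 1: r1 = -9 — exactly as logged.
Step 2: r1 = -9 - 9 = -18 — same as recorded.
Step 3: r2 = -(8) = -8 — agrees with the record.
Step 4: r2 = -8 + 9 = 1 — checks out.
Step 5: r1 = -18 + 9 = -9 — verified.
Step 6: r3 = -9 — consistent with the record.
Step 7: r3 = -(-9) = 9 — checks out.
Step 8: r3 = 9 + -9 = 0 — no discrepancy.
Step 9: r3 = 0 + 1 = 1 — a discrepancy with the record.
The audit stops at step 9: the recorded entry is wrong and should be r3 = 1.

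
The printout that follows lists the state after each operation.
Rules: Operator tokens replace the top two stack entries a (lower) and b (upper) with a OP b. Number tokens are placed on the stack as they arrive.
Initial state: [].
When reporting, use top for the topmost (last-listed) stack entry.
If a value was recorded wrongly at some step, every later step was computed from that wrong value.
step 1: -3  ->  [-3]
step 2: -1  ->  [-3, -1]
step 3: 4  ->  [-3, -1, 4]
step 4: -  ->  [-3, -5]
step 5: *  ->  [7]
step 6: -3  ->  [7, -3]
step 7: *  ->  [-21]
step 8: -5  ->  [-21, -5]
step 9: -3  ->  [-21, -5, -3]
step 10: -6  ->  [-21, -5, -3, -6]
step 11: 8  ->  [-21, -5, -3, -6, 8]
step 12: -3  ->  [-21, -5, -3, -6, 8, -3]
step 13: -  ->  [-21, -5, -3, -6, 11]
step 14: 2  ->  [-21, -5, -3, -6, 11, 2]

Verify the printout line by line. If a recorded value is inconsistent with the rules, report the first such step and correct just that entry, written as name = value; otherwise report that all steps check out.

Recomputing the run from the initial state:
step 1: [-3]
step 2: [-3, -1]
step 3: [-3, -1, 4]
step 4: [-3, -5]
step 5: [15]
step 6: [15, -3]
step 7: [-45]
step 8: [-45, -5]
step 9: [-45, -5, -3]
step 10: [-45, -5, -3, -6]
step 11: [-45, -5, -3, -6, 8]
step 12: [-45, -5, -3, -6, 8, -3]
step 13: [-45, -5, -3, -6, 11]
step 14: [-45, -5, -3, -6, 11, 2]
The first disagreement with the printout is at step 5, where the value should be top = 15.

step 5, top = 15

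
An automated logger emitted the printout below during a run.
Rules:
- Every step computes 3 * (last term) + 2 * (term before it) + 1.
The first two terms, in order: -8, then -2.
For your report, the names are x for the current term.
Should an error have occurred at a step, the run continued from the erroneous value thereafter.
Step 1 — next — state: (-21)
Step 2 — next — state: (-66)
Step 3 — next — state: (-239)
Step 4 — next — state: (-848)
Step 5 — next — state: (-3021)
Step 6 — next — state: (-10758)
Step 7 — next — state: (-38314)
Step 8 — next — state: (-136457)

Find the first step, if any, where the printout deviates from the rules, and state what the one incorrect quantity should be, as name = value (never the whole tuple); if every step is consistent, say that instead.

Recomputing the run from the initial state:
step 1: x = -21
step 2: x = -66
step 3: x = -239
step 4: x = -848
step 5: x = -3021
step 6: x = -10758
step 7: x = -38315
step 8: x = -136460
The first disagreement with the printout is at step 7, where the value should be x = -38315.

step 7, x = -38315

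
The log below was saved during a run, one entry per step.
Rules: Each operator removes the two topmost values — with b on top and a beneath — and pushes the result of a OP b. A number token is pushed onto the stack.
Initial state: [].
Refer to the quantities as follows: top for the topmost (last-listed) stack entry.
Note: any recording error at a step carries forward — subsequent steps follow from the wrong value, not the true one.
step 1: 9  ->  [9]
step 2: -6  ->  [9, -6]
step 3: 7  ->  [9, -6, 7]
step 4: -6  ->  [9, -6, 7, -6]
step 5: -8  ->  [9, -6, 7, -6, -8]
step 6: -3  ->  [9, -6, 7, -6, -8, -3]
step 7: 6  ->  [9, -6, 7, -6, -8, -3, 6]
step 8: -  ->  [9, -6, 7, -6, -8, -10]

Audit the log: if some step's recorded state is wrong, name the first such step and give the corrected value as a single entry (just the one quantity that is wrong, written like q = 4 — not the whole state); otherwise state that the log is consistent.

Step 1: push 9: top = 9 — confirmed correct.
Step 2: push -6: top = -6 — matches.
Step 3: push 7: top = 7 — no discrepancy.
Step 4: push -6: top = -6 — agrees with the log.
Step 5: push -8: top = -8 — checks out.
Step 6: push -3: top = -3 — agrees with the log.
Step 7: push 6: top = 6 — no discrepancy.
Step 8: -3 - 6 = -9 — the log disagrees here.
First deviation found at step 8; the corrected entry is top = -9.

step 8, top = -9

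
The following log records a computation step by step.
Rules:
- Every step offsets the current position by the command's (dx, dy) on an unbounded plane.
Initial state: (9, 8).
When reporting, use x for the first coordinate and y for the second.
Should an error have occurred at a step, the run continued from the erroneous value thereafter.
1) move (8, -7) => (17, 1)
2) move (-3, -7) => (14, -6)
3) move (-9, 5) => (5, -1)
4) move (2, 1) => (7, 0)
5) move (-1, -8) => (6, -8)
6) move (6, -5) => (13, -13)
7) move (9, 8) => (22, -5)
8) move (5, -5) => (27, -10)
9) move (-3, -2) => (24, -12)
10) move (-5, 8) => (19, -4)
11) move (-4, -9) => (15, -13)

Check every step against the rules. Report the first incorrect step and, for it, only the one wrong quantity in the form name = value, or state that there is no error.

step 6, x = 12

step 1: x = 9 + (8) = 17, y = 8 + (-7) = 1 -> same as recorded
step 2: x = 17 + (-3) = 14, y = 1 + (-7) = -6 -> same as recorded
step 3: x = 14 + (-9) = 5, y = -6 + (5) = -1 -> exactly as logged
step 4: x = 5 + (2) = 7, y = -1 + (1) = 0 -> confirmed correct
step 5: x = 7 + (-1) = 6, y = 0 + (-8) = -8 -> no discrepancy
step 6: x = 6 + (6) = 12, y = -8 + (-5) = -13 -> the log disagrees here
That makes step 6 the first incorrect line — x = 12 is what it should show.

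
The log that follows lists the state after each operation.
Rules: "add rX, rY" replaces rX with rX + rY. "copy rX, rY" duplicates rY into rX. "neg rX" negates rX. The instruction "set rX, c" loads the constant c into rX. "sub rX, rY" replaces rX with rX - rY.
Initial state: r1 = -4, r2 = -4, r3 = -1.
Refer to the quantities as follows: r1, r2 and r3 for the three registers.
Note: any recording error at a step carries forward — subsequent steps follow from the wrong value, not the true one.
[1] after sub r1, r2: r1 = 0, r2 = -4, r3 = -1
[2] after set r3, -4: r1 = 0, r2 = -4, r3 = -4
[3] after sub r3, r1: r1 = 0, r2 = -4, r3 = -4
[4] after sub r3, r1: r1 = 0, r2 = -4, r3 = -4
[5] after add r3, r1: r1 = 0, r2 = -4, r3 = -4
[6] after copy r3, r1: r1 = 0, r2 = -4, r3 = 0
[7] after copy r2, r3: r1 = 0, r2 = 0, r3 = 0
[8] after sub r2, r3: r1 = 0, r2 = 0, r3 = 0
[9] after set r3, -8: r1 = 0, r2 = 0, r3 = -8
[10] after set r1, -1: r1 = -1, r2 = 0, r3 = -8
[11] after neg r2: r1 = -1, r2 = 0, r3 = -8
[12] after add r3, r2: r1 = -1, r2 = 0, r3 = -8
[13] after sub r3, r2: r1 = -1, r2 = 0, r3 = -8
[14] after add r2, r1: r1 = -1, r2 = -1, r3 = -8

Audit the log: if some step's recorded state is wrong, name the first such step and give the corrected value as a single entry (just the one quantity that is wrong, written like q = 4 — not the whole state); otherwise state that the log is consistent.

Step 1: r1 = -4 - -4 = 0 — verified.
Step 2: r3 = -4 — consistent with the log.
Step 3: r3 = -4 - 0 = -4 — checks out.
Step 4: r3 = -4 - 0 = -4 — agrees with the log.
Step 5: r3 = -4 + 0 = -4 — consistent with the log.
Step 6: r3 = 0 — verified.
Step 7: r2 = 0 — matches.
Step 8: r2 = 0 - 0 = 0 — exactly as logged.
Step 9: r3 = -8 — same as recorded.
Step 10: r1 = -1 — agrees with the log.
Step 11: r2 = -(0) = 0 — in agreement.
Step 12: r3 = -8 + 0 = -8 — same as recorded.
Step 13: r3 = -8 - 0 = -8 — checks out.
Step 14: r2 = 0 + -1 = -1 — checks out.
Nothing is out of place; the run is error-free.

no error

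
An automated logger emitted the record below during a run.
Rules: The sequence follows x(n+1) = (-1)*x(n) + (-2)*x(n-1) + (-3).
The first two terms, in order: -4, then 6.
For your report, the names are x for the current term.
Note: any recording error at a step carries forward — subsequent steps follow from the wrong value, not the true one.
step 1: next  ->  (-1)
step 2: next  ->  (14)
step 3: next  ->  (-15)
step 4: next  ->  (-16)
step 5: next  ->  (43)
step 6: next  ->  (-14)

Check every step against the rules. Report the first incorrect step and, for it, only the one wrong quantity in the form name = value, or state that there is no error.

Recomputing the run from the initial state:
step 1: x = -1
step 2: x = -14
step 3: x = 13
step 4: x = 12
step 5: x = -41
step 6: x = 14
The first disagreement with the record is at step 2, where the value should be x = -14.

step 2, x = -14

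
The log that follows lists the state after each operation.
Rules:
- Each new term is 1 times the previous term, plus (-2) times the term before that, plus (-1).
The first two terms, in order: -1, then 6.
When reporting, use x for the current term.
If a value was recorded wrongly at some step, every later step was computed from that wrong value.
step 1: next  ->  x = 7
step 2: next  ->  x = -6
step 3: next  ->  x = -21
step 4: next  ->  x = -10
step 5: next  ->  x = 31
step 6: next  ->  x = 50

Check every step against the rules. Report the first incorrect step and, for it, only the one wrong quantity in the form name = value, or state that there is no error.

no error

Recomputing the run from the initial state:
step 1: x = 7
step 2: x = -6
step 3: x = -21
step 4: x = -10
step 5: x = 31
step 6: x = 50
This matches the log at every step.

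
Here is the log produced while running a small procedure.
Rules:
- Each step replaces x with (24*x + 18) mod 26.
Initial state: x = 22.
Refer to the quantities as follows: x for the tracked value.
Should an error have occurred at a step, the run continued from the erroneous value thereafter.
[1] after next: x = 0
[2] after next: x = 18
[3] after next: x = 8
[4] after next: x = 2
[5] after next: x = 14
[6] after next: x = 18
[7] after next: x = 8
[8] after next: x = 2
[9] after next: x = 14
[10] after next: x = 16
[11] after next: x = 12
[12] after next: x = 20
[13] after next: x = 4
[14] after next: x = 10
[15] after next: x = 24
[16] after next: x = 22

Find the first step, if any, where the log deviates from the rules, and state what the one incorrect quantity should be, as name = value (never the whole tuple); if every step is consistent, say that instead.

step 6, x = 16

Step 1: x = (24*22 + 18) mod 26 = 0 — confirmed correct.
Step 2: x = (24*0 + 18) mod 26 = 18 — checks out.
Step 3: x = (24*18 + 18) mod 26 = 8 — consistent with the log.
Step 4: x = (24*8 + 18) mod 26 = 2 — confirmed correct.
Step 5: x = (24*2 + 18) mod 26 = 14 — no discrepancy.
Step 6: x = (24*14 + 18) mod 26 = 16 — not what was recorded.
The audit stops at step 6: the recorded entry is wrong and should be x = 16.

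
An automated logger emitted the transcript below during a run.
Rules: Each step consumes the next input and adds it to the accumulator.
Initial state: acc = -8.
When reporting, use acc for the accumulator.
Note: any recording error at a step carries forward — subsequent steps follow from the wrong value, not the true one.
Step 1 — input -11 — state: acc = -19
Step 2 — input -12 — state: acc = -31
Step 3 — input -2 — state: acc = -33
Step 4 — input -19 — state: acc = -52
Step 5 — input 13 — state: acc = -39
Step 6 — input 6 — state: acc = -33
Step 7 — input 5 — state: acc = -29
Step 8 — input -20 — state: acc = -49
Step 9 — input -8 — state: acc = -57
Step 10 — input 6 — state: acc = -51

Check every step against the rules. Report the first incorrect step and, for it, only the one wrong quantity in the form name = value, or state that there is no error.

Step 1: acc = -8 + -11 = -19 — exactly as logged.
Step 2: acc = -19 + -12 = -31 — same as recorded.
Step 3: acc = -31 + -2 = -33 — exactly as logged.
Step 4: acc = -33 + -19 = -52 — in agreement.
Step 5: acc = -52 + 13 = -39 — same as recorded.
Step 6: acc = -39 + 6 = -33 — no discrepancy.
Step 7: acc = -33 + 5 = -28 — the transcript has a different value.
The audit stops at step 7: the recorded entry is wrong and should be acc = -28.

step 7, acc = -28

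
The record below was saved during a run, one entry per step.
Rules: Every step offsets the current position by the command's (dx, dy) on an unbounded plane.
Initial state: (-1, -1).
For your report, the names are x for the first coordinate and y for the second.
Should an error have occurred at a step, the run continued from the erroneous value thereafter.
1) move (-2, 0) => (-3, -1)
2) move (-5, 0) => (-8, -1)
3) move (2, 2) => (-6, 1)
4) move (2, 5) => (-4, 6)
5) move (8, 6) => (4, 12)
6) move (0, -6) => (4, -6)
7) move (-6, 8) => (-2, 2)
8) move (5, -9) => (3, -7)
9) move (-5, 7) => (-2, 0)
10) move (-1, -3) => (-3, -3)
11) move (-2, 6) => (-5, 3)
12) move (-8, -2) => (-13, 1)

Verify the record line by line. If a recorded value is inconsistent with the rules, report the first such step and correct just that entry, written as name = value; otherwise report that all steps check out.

step 6, y = 6

Recomputing the run from the initial state:
step 1: x = -3, y = -1
step 2: x = -8, y = -1
step 3: x = -6, y = 1
step 4: x = -4, y = 6
step 5: x = 4, y = 12
step 6: x = 4, y = 6
step 7: x = -2, y = 14
step 8: x = 3, y = 5
step 9: x = -2, y = 12
step 10: x = -3, y = 9
step 11: x = -5, y = 15
step 12: x = -13, y = 13
The first disagreement with the record is at step 6, where the value should be y = 6.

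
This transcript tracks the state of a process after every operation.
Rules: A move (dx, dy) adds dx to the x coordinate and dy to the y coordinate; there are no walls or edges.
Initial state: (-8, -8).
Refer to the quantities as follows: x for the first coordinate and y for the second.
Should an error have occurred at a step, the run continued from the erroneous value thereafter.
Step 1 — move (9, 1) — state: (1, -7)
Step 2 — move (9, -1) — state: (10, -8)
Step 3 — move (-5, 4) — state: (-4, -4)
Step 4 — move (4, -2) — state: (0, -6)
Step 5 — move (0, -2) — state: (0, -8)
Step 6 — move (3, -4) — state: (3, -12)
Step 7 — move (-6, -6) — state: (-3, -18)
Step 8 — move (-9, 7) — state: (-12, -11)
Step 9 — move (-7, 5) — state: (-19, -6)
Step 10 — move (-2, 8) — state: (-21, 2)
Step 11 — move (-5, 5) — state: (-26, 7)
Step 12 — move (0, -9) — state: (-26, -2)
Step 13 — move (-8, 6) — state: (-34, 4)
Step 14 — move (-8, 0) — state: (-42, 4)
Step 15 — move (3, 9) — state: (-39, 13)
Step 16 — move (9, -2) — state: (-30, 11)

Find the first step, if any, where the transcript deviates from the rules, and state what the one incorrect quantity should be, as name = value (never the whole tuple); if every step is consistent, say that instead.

step 3, x = 5

1. x = -8 + (9) = 1, y = -8 + (1) = -7 (consistent with the transcript)
2. x = 1 + (9) = 10, y = -7 + (-1) = -8 (matches)
3. x = 10 + (-5) = 5, y = -8 + (4) = -4 (the transcript disagrees here)
So the first discrepancy is step 3, where the right value is x = 5.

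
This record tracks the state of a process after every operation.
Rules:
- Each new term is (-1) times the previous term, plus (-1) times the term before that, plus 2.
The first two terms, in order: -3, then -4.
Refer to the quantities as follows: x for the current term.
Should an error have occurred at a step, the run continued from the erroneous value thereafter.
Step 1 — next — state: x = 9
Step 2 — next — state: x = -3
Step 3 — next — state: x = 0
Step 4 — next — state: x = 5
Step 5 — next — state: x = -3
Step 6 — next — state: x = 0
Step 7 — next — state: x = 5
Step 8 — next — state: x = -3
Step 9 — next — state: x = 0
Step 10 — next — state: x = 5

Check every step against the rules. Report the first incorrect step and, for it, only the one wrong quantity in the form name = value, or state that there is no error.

1. x = -1*(-4) + (-1)*(-3) + (2) = 9 (exactly as logged)
2. x = -1*(9) + (-1)*(-4) + (2) = -3 (agrees with the record)
3. x = -1*(-3) + (-1)*(9) + (2) = -4 (a discrepancy with the record)
Step 3 is the first one off; corrected, x = -4.

step 3, x = -4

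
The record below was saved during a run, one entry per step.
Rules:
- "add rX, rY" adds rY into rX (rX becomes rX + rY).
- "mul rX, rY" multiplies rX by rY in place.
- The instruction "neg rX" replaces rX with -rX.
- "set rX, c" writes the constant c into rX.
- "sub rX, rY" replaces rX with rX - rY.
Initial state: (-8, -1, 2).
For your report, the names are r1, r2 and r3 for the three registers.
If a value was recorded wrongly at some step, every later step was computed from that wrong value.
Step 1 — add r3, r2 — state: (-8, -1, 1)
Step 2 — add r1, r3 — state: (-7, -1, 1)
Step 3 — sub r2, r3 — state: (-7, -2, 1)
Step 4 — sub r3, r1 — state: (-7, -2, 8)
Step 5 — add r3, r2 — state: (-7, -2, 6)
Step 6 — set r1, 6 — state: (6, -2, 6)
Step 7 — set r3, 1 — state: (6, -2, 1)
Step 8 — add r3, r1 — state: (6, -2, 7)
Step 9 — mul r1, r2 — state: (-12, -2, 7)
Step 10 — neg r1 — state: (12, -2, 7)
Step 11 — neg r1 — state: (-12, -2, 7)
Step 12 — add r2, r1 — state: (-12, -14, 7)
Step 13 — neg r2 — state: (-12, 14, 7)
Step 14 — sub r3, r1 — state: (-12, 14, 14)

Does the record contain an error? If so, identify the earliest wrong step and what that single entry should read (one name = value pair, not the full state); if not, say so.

step 1: r3 = 2 + -1 = 1 -> verified
step 2: r1 = -8 + 1 = -7 -> in agreement
step 3: r2 = -1 - 1 = -2 -> exactly as logged
step 4: r3 = 1 - -7 = 8 -> consistent with the record
step 5: r3 = 8 + -2 = 6 -> checks out
step 6: r1 = 6 -> checks out
step 7: r3 = 1 -> consistent with the record
step 8: r3 = 1 + 6 = 7 -> consistent with the record
step 9: r1 = 6 * -2 = -12 -> in agreement
step 10: r1 = -(-12) = 12 -> same as recorded
step 11: r1 = -(12) = -12 -> matches
step 12: r2 = -2 + -12 = -14 -> checks out
step 13: r2 = -(-14) = 14 -> matches
step 14: r3 = 7 - -12 = 19 -> first mismatch against the record
The earliest wrong entry is at step 14: it should read r3 = 19.

step 14, r3 = 19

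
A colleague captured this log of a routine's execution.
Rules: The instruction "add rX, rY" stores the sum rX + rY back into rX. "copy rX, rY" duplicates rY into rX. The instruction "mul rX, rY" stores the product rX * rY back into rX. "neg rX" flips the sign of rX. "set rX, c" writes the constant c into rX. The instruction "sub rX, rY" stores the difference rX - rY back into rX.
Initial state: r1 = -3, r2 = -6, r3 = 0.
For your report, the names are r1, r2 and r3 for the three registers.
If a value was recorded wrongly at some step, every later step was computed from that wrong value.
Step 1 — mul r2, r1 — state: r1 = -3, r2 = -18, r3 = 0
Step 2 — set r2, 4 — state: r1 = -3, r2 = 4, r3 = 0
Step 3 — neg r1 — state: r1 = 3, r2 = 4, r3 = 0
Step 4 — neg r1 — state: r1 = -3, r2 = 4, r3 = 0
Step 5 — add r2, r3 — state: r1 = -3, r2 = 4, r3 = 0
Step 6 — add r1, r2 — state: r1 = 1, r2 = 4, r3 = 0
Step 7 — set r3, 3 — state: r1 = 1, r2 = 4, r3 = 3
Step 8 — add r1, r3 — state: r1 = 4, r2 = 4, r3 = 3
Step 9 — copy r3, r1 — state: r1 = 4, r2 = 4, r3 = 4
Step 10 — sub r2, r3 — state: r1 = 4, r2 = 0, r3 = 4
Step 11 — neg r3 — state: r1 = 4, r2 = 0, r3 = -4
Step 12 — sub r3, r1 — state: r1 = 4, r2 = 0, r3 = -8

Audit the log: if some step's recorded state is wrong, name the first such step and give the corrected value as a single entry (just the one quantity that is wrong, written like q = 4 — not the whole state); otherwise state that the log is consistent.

Recomputing the run from the initial state:
step 1: r1 = -3, r2 = 18, r3 = 0
step 2: r1 = -3, r2 = 4, r3 = 0
step 3: r1 = 3, r2 = 4, r3 = 0
step 4: r1 = -3, r2 = 4, r3 = 0
step 5: r1 = -3, r2 = 4, r3 = 0
step 6: r1 = 1, r2 = 4, r3 = 0
step 7: r1 = 1, r2 = 4, r3 = 3
step 8: r1 = 4, r2 = 4, r3 = 3
step 9: r1 = 4, r2 = 4, r3 = 4
step 10: r1 = 4, r2 = 0, r3 = 4
step 11: r1 = 4, r2 = 0, r3 = -4
step 12: r1 = 4, r2 = 0, r3 = -8
The first disagreement with the log is at step 1, where the value should be r2 = 18.

step 1, r2 = 18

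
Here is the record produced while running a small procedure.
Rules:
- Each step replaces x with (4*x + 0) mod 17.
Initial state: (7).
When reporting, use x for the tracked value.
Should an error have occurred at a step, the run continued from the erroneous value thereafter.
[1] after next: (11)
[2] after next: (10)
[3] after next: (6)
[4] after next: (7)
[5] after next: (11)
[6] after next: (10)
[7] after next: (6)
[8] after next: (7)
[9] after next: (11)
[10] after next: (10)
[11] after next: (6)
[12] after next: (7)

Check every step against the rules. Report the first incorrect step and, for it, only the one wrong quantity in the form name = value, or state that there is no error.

Recomputing the run from the initial state:
step 1: x = 11
step 2: x = 10
step 3: x = 6
step 4: x = 7
step 5: x = 11
step 6: x = 10
step 7: x = 6
step 8: x = 7
step 9: x = 11
step 10: x = 10
step 11: x = 6
step 12: x = 7
This matches the record at every step.

no error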